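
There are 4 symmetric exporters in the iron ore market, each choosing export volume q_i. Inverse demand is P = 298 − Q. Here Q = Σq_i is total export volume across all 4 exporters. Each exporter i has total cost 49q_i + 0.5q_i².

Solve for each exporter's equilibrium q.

A representative exporter's profit is π_i = q_i(298 − Q) − 49q_i − 0.5q_i², with Q = q_i + Σ_{j≠i} q_j.
First-order condition: 249 − 3q_i − Σ_{j≠i} q_j = 0.
Imposing symmetry (q_j = q for all j) turns Σ_{j≠i} q_j into 3q, so 249 = 6q and q = 41.5.

41.5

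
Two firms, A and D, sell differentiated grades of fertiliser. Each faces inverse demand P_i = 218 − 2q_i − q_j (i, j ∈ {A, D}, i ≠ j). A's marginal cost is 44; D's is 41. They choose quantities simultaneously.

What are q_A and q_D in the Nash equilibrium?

34.6, 35.6

Firm A's profit: π = q_A(218 − 2q_A − q_D) − 44q_A.
∂π/∂q_A = 174 − 4q_A − q_D = 0 ⇒ q_A = 43.5 − 0.25q_D.
Similarly q_D = 44.25 − 0.25q_A.
Solving the two reaction functions simultaneously: (1 − (−0.25)(−0.25))q_A = 43.5 − 0.25·44.25, so 0.9375q_A = 32.4375 and q_A = 34.6.
Then q_D = 44.25 − 0.25·34.6 = 35.6.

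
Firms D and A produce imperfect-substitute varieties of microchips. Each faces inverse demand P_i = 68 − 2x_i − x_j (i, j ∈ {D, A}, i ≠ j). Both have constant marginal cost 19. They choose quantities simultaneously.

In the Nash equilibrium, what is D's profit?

192.08

Firm D's profit: π = x_D(68 − 2x_D − x_A) − 19x_D.
∂π/∂x_D = 49 − 4x_D − x_A = 0 ⇒ x_D = 12.25 − 0.25x_A.
Setting x_D = x_A in the reaction function: x_D = 12.25 − 0.25x_D, so x_D = 12.25 / 1.25 = 9.8.
P_D = 68 − 2·9.8 − 9.8 = 38.6.
Profit = (38.6 − 19)·9.8 = 192.08.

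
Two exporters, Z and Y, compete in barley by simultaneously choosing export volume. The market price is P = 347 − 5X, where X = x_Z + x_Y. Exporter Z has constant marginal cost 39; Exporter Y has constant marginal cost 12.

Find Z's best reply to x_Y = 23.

Exporter Z's profit: π = x_Z(347 − 5(x_Z + x_Y)) − 39x_Z.
∂π/∂x_Z = 308 − 10x_Z − 5x_Y = 0, so x_Z = 30.8 − 0.5x_Y.
At x_Y = 23: x_Z = 30.8 − 0.5·23 = 19.3.

19.3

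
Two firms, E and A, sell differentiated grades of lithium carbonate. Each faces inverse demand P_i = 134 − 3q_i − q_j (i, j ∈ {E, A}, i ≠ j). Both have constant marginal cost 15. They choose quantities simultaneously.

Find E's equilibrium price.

66

Firm E's profit: π = q_E(134 − 3q_E − q_A) − 15q_E.
∂π/∂q_E = 119 − 6q_E − q_A = 0 ⇒ q_E = 119/6 − (1/6)q_A.
By symmetry q_A = q_E; substituting into the reaction function, (7/6)q_E = 119/6 and q_E = 17.
P_E = 134 − 3·17 − 17 = 66.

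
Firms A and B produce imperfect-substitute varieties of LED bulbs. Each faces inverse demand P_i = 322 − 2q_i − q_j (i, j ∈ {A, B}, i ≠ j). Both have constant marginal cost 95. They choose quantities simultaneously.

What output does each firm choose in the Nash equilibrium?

Firm A's profit: π = q_A(322 − 2q_A − q_B) − 95q_A.
∂π/∂q_A = 227 − 4q_A − q_B = 0 ⇒ q_A = 56.75 − 0.25q_B.
By symmetry q_B = q_A; substituting into the reaction function, 1.25q_A = 56.75 and q_A = 45.4.

45.4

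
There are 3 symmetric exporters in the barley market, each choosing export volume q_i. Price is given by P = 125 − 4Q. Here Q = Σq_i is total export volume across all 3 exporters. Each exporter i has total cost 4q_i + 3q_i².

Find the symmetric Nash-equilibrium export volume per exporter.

5.5

A representative exporter's profit is π_i = q_i(125 − 4Q) − 4q_i − 3q_i², with Q = q_i + Σ_{j≠i} q_j.
First-order condition: 121 − 14q_i − 4Σ_{j≠i} q_j = 0.
Imposing symmetry (q_j = q for all j) turns Σ_{j≠i} q_j into 2q, so 121 = 22q and q = 5.5.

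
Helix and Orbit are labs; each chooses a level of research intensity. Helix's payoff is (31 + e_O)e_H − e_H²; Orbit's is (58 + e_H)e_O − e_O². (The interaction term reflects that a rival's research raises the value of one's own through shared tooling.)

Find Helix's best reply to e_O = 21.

26

Expanding Helix's payoff: 31e_H + e_Oe_H − e_H².
∂π/∂e_H = 31 + e_O − 2e_H = 0, so e_H = 15.5 + 0.5e_O.
At e_O = 21: e_H = 15.5 + 0.5·21 = 26.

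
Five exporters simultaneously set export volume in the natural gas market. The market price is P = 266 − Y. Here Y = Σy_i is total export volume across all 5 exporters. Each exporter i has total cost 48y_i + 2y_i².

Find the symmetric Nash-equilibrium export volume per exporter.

A representative exporter's profit is π_i = y_i(266 − Y) − 48y_i − 2y_i², with Y = y_i + Σ_{j≠i} y_j.
First-order condition: 218 − 6y_i − Σ_{j≠i} y_j = 0.
In a symmetric equilibrium every exporter chooses the same y, so Σ_{j≠i} y_j = 4y. The condition becomes 218 − 10y = 0, giving y = 218/10 = 21.8.

21.8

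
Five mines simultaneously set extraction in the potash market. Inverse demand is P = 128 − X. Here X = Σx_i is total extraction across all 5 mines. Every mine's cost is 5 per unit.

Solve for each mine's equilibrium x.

A representative mine's profit is π_i = x_i(128 − X) − 5x_i, with X = x_i + Σ_{j≠i} x_j.
First-order condition: 123 − 2x_i − Σ_{j≠i} x_j = 0.
Imposing symmetry (x_j = x for all j) turns Σ_{j≠i} x_j into 4x, so 123 = 6x and x = 20.5.

20.5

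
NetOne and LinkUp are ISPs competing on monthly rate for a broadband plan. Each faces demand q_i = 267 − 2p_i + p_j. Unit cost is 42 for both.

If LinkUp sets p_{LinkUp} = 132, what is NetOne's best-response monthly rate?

NetOne's profit: π = (p_{NetOne} − 42)(267 − 2p_{NetOne} + p_{LinkUp}).
∂π/∂p_{NetOne} = 351 − 4p_{NetOne} + p_{LinkUp} = 0 ⇒ p_{NetOne} = 87.75 + 0.25p_{LinkUp}.
At p_{LinkUp} = 132: p_{NetOne} = 87.75 + 0.25·132 = 120.75.

120.75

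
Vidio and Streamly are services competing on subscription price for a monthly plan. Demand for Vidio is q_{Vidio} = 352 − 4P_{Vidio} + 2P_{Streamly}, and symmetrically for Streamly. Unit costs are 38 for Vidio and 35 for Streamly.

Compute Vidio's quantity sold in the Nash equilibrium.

Vidio's profit: π = (P_{Vidio} − 38)(352 − 4P_{Vidio} + 2P_{Streamly}).
∂π/∂P_{Vidio} = 504 − 8P_{Vidio} + 2P_{Streamly} = 0 ⇒ P_{Vidio} = 63 + 0.25P_{Streamly}.
Similarly P_{Streamly} = 61.5 + 0.25P_{Vidio}.
Substituting the second reaction function into the first: P_{Vidio} = 63 + 0.25(61.5 + 0.25P_{Vidio}), which gives 0.9375P_{Vidio} = 78.375 ⇒ P_{Vidio} = 83.6.
Then P_{Streamly} = 61.5 + 0.25·83.6 = 82.4.
q_{Vidio} = 352 − 4·83.6 + 2·82.4 = 182.4.

182.4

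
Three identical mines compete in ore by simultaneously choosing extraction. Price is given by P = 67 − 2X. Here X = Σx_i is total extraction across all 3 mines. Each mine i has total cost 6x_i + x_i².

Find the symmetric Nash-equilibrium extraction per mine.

A representative mine's profit is π_i = x_i(67 − 2X) − 6x_i − x_i², with X = x_i + Σ_{j≠i} x_j.
First-order condition: 61 − 6x_i − 2Σ_{j≠i} x_j = 0.
With identical mines, set every x_j = x: then 61 − 6x − 4x = 0, i.e. x = 61/10 = 6.1.

6.1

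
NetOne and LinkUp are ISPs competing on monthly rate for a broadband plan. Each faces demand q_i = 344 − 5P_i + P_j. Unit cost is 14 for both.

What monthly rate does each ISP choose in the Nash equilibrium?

NetOne's profit: π = (P_{NetOne} − 14)(344 − 5P_{NetOne} + P_{LinkUp}).
∂π/∂P_{NetOne} = 414 − 10P_{NetOne} + P_{LinkUp} = 0 ⇒ P_{NetOne} = 41.4 + 0.1P_{LinkUp}.
Setting P_{NetOne} = P_{LinkUp} in the reaction function: P_{NetOne} = 41.4 + 0.1P_{NetOne}, so P_{NetOne} = 41.4 / 0.9 = 46.

46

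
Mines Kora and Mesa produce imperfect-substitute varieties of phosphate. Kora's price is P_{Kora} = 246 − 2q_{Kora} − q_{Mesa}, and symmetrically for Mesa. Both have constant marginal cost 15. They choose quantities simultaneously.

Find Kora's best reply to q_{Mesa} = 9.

Mine Kora's profit: π = q_{Kora}(246 − 2q_{Kora} − q_{Mesa}) − 15q_{Kora}.
∂π/∂q_{Kora} = 231 − 4q_{Kora} − q_{Mesa} = 0 ⇒ q_{Kora} = 57.75 − 0.25q_{Mesa}.
At q_{Mesa} = 9: q_{Kora} = 57.75 − 0.25·9 = 55.5.

55.5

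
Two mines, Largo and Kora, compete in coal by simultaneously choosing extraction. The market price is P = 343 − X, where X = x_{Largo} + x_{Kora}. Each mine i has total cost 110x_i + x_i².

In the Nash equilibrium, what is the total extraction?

Mine Largo's profit: π = x_{Largo}(343 − (x_{Largo} + x_{Kora})) − 110x_{Largo} − x_{Largo}².
∂π/∂x_{Largo} = 233 − 4x_{Largo} − x_{Kora} = 0, so x_{Largo} = 58.25 − 0.25x_{Kora}.
By symmetry x_{Kora} = x_{Largo}; substituting into the reaction function, 1.25x_{Largo} = 58.25 and x_{Largo} = 46.6.
Total extraction: 46.6 + 46.6 = 93.2.

93.2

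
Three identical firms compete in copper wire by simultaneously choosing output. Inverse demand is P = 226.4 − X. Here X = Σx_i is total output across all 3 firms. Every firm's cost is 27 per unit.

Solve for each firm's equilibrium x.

49.85

A representative firm's profit is π_i = x_i(226.4 − X) − 27x_i, with X = x_i + Σ_{j≠i} x_j.
First-order condition: 199.4 − 2x_i − Σ_{j≠i} x_j = 0.
In a symmetric equilibrium every firm chooses the same x, so Σ_{j≠i} x_j = 2x. The condition becomes 199.4 − 4x = 0, giving x = 199.4/4 = 49.85.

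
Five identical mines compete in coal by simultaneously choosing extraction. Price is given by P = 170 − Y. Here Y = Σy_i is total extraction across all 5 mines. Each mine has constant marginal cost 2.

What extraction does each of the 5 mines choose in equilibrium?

28

A representative mine's profit is π_i = y_i(170 − Y) − 2y_i, with Y = y_i + Σ_{j≠i} y_j.
First-order condition: 168 − 2y_i − Σ_{j≠i} y_j = 0.
With identical mines, set every y_j = y: then 168 − 2y − 4y = 0, i.e. y = 168/6 = 28.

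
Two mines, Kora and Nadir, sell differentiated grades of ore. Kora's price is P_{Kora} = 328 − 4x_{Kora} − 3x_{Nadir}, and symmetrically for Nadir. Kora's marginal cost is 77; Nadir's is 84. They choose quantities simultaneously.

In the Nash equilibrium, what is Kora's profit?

2152.96

Mine Kora's profit: π = x_{Kora}(328 − 4x_{Kora} − 3x_{Nadir}) − 77x_{Kora}.
∂π/∂x_{Kora} = 251 − 8x_{Kora} − 3x_{Nadir} = 0 ⇒ x_{Kora} = 31.375 − 0.375x_{Nadir}.
Similarly x_{Nadir} = 30.5 − 0.375x_{Kora}.
Substituting the second reaction function into the first: x_{Kora} = 31.375 − 0.375(30.5 − 0.375x_{Kora}), which gives (55/64)x_{Kora} = 19.9375 ⇒ x_{Kora} = 23.2.
Then x_{Nadir} = 30.5 − 0.375·23.2 = 21.8.
P_{Kora} = 328 − 4·23.2 − 3·21.8 = 169.8.
Profit = (169.8 − 77)·23.2 = 2152.96.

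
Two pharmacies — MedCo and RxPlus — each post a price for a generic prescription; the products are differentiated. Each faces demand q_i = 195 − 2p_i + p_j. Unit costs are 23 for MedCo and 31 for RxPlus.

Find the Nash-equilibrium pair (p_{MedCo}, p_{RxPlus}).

81.4, 84.6

MedCo's profit: π = (p_{MedCo} − 23)(195 − 2p_{MedCo} + p_{RxPlus}).
∂π/∂p_{MedCo} = 241 − 4p_{MedCo} + p_{RxPlus} = 0 ⇒ p_{MedCo} = 60.25 + 0.25p_{RxPlus}.
Similarly p_{RxPlus} = 64.25 + 0.25p_{MedCo}.
Substituting the second reaction function into the first: p_{MedCo} = 60.25 + 0.25(64.25 + 0.25p_{MedCo}), which gives 0.9375p_{MedCo} = 76.3125 ⇒ p_{MedCo} = 81.4.
Then p_{RxPlus} = 64.25 + 0.25·81.4 = 84.6.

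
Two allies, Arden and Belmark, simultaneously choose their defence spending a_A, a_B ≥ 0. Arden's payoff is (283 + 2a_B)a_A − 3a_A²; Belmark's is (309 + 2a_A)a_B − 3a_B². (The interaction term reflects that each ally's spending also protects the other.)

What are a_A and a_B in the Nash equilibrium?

72.375, 75.625

Expanding Arden's payoff: 283a_A + 2a_Ba_A − 3a_A².
∂π/∂a_A = 283 + 2a_B − 6a_A = 0, so a_A = 283/6 + (1/3)a_B.
Likewise for Belmark: a_B = 51.5 + (1/3)a_A.
Substituting the second reaction function into the first: a_A = 283/6 + (1/3)(51.5 + (1/3)a_A), which gives (8/9)a_A = 193/3 ⇒ a_A = 72.375.
Then a_B = 51.5 + (1/3)·72.375 = 75.625.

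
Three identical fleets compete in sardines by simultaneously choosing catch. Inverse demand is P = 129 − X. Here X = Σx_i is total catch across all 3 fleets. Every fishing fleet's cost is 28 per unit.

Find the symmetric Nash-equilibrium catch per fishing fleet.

A representative fishing fleet's profit is π_i = x_i(129 − X) − 28x_i, with X = x_i + Σ_{j≠i} x_j.
First-order condition: 101 − 2x_i − Σ_{j≠i} x_j = 0.
Imposing symmetry (x_j = x for all j) turns Σ_{j≠i} x_j into 2x, so 101 = 4x and x = 25.25.

25.25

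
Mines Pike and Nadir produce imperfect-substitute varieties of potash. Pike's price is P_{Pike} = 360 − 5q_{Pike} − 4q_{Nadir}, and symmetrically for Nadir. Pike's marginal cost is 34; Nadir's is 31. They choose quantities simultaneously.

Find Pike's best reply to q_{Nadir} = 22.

Mine Pike's profit: π = q_{Pike}(360 − 5q_{Pike} − 4q_{Nadir}) − 34q_{Pike}.
∂π/∂q_{Pike} = 326 − 10q_{Pike} − 4q_{Nadir} = 0 ⇒ q_{Pike} = 32.6 − 0.4q_{Nadir}.
At q_{Nadir} = 22: q_{Pike} = 32.6 − 0.4·22 = 23.8.

23.8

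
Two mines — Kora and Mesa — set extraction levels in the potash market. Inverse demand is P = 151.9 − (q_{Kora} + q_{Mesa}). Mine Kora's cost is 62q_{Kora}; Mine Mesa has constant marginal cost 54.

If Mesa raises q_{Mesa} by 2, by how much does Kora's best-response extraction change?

Mine Kora's profit: π = q_{Kora}(151.9 − (q_{Kora} + q_{Mesa})) − 62q_{Kora}.
∂π/∂q_{Kora} = 89.9 − 2q_{Kora} − q_{Mesa} = 0, so q_{Kora} = 44.95 − 0.5q_{Mesa}.
The reaction-function slope is −0.5, so a 2-unit rise in q_{Mesa} moves q_{Kora} by −0.5 × 2 = −1. Kora's best response falls — the actions are strategic substitutes.

-1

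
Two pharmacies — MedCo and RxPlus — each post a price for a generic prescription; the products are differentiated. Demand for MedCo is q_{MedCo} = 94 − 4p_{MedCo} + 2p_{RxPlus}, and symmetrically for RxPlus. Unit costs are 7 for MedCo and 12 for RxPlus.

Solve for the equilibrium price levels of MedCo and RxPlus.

MedCo's profit: π = (p_{MedCo} − 7)(94 − 4p_{MedCo} + 2p_{RxPlus}).
∂π/∂p_{MedCo} = 122 − 8p_{MedCo} + 2p_{RxPlus} = 0 ⇒ p_{MedCo} = 15.25 + 0.25p_{RxPlus}.
Similarly p_{RxPlus} = 17.75 + 0.25p_{MedCo}.
Plugging p_{RxPlus} into MedCo's best response: p_{MedCo} = 15.25 + 0.25(17.75 + 0.25p_{MedCo}) ⇒ 0.9375p_{MedCo} = 19.6875, so p_{MedCo} = 21.
Then p_{RxPlus} = 17.75 + 0.25·21 = 23.

21, 23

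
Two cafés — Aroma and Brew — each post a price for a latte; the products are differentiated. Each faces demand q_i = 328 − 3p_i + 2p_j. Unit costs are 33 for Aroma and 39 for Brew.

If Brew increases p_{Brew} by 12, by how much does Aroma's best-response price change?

4

Aroma's profit: π = (p_{Aroma} − 33)(328 − 3p_{Aroma} + 2p_{Brew}).
∂π/∂p_{Aroma} = 427 − 6p_{Aroma} + 2p_{Brew} = 0 ⇒ p_{Aroma} = 427/6 + (1/3)p_{Brew}.
The reaction-function slope is 1/3, so a 12-unit rise in p_{Brew} moves p_{Aroma} by 1/3 × 12 = 4. Aroma's best response rises — the actions are strategic complements.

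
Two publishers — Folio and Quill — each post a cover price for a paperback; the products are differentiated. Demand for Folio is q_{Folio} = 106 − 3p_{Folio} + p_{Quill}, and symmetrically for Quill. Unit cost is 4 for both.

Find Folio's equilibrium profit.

Folio's profit: π = (p_{Folio} − 4)(106 − 3p_{Folio} + p_{Quill}).
∂π/∂p_{Folio} = 118 − 6p_{Folio} + p_{Quill} = 0 ⇒ p_{Folio} = 59/3 + (1/6)p_{Quill}.
The game is symmetric, so in equilibrium p_{Quill} = p_{Folio}: the reaction function gives (5/6)p_{Folio} = 59/3, hence p_{Folio} = 23.6.
q_{Folio} = 106 − 3·23.6 + 23.6 = 58.8.
Profit = (23.6 − 4)·58.8 = 1152.48.

1152.48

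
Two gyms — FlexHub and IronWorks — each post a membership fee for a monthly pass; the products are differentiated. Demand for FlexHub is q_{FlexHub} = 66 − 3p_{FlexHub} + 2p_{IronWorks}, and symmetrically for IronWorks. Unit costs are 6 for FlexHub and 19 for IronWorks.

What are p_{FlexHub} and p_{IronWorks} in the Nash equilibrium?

23.4375, 28.3125

FlexHub's profit: π = (p_{FlexHub} − 6)(66 − 3p_{FlexHub} + 2p_{IronWorks}).
∂π/∂p_{FlexHub} = 84 − 6p_{FlexHub} + 2p_{IronWorks} = 0 ⇒ p_{FlexHub} = 14 + (1/3)p_{IronWorks}.
Similarly p_{IronWorks} = 20.5 + (1/3)p_{FlexHub}.
Solving the two reaction functions simultaneously: (1 − (1/3)(1/3))p_{FlexHub} = 14 + (1/3)·20.5, so (8/9)p_{FlexHub} = 125/6 and p_{FlexHub} = 23.4375.
Then p_{IronWorks} = 20.5 + (1/3)·23.4375 = 28.3125.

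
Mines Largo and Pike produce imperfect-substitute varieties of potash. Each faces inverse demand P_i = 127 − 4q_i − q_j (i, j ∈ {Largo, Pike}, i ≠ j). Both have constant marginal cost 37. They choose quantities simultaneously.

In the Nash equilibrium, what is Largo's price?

77

Mine Largo's profit: π = q_{Largo}(127 − 4q_{Largo} − q_{Pike}) − 37q_{Largo}.
∂π/∂q_{Largo} = 90 − 8q_{Largo} − q_{Pike} = 0 ⇒ q_{Largo} = 11.25 − 0.125q_{Pike}.
By symmetry q_{Pike} = q_{Largo}; substituting into the reaction function, 1.125q_{Largo} = 11.25 and q_{Largo} = 10.
P_{Largo} = 127 − 4·10 − 10 = 77.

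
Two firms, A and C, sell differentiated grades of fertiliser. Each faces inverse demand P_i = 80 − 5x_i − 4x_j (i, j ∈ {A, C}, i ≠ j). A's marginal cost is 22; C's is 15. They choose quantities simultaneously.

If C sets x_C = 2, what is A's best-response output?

5

Firm A's profit: π = x_A(80 − 5x_A − 4x_C) − 22x_A.
∂π/∂x_A = 58 − 10x_A − 4x_C = 0 ⇒ x_A = 5.8 − 0.4x_C.
At x_C = 2: x_A = 5.8 − 0.4·2 = 5.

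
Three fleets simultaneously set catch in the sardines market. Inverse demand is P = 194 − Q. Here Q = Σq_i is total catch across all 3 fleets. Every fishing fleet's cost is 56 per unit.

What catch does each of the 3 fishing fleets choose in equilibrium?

A representative fishing fleet's profit is π_i = q_i(194 − Q) − 56q_i, with Q = q_i + Σ_{j≠i} q_j.
First-order condition: 138 − 2q_i − Σ_{j≠i} q_j = 0.
With identical fishing fleets, set every q_j = q: then 138 − 2q − 2q = 0, i.e. q = 138/4 = 34.5.

34.5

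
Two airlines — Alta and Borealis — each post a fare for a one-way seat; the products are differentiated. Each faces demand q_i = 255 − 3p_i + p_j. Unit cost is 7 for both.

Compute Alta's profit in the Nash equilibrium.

6969.72

Alta's profit: π = (p_{Alta} − 7)(255 − 3p_{Alta} + p_{Borealis}).
∂π/∂p_{Alta} = 276 − 6p_{Alta} + p_{Borealis} = 0 ⇒ p_{Alta} = 46 + (1/6)p_{Borealis}.
By symmetry p_{Borealis} = p_{Alta}; substituting into the reaction function, (5/6)p_{Alta} = 46 and p_{Alta} = 55.2.
q_{Alta} = 255 − 3·55.2 + 55.2 = 144.6.
Profit = (55.2 − 7)·144.6 = 6969.72.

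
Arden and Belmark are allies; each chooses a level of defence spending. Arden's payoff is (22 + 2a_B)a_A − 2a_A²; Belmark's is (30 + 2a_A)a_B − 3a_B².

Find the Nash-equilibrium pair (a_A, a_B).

Expanding Arden's payoff: 22a_A + 2a_Ba_A − 2a_A².
∂π/∂a_A = 22 + 2a_B − 4a_A = 0, so a_A = 5.5 + 0.5a_B.
Likewise for Belmark: a_B = 5 + (1/3)a_A.
Solving the two reaction functions simultaneously: (1 − (0.5)(1/3))a_A = 5.5 + 0.5·5, so (5/6)a_A = 8 and a_A = 9.6.
Then a_B = 5 + (1/3)·9.6 = 8.2.

9.6, 8.2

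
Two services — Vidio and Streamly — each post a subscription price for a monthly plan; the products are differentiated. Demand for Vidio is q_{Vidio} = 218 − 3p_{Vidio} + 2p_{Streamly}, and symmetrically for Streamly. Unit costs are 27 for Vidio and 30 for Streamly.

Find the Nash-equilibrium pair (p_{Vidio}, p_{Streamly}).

75.3125, 76.4375

Vidio's profit: π = (p_{Vidio} − 27)(218 − 3p_{Vidio} + 2p_{Streamly}).
∂π/∂p_{Vidio} = 299 − 6p_{Vidio} + 2p_{Streamly} = 0 ⇒ p_{Vidio} = 299/6 + (1/3)p_{Streamly}.
Similarly p_{Streamly} = 154/3 + (1/3)p_{Vidio}.
Solving the two reaction functions simultaneously: (1 − (1/3)(1/3))p_{Vidio} = 299/6 + (1/3)·(154/3), so (8/9)p_{Vidio} = 1205/18 and p_{Vidio} = 75.3125.
Then p_{Streamly} = 154/3 + (1/3)·75.3125 = 76.4375.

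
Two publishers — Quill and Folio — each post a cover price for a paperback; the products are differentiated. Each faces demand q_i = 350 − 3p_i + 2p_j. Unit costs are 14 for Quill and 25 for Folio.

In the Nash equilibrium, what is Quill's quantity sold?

258.1875

Quill's profit: π = (p_{Quill} − 14)(350 − 3p_{Quill} + 2p_{Folio}).
∂π/∂p_{Quill} = 392 − 6p_{Quill} + 2p_{Folio} = 0 ⇒ p_{Quill} = 196/3 + (1/3)p_{Folio}.
Similarly p_{Folio} = 425/6 + (1/3)p_{Quill}.
Solving the two reaction functions simultaneously: (1 − (1/3)(1/3))p_{Quill} = 196/3 + (1/3)·(425/6), so (8/9)p_{Quill} = 1601/18 and p_{Quill} = 100.0625.
Then p_{Folio} = 425/6 + (1/3)·100.0625 = 104.1875.
q_{Quill} = 350 − 3·100.0625 + 2·104.1875 = 258.1875.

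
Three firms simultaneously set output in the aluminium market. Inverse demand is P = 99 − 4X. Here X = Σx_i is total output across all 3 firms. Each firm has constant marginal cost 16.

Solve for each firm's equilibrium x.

5.1875

A representative firm's profit is π_i = x_i(99 − 4X) − 16x_i, with X = x_i + Σ_{j≠i} x_j.
First-order condition: 83 − 8x_i − 4Σ_{j≠i} x_j = 0.
Imposing symmetry (x_j = x for all j) turns Σ_{j≠i} x_j into 2x, so 83 = 16x and x = 5.1875.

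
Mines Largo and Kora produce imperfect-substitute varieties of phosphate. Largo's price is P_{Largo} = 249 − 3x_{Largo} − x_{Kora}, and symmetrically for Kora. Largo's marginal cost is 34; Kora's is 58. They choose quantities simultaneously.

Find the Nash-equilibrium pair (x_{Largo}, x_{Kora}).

31.4, 26.6

Mine Largo's profit: π = x_{Largo}(249 − 3x_{Largo} − x_{Kora}) − 34x_{Largo}.
∂π/∂x_{Largo} = 215 − 6x_{Largo} − x_{Kora} = 0 ⇒ x_{Largo} = 215/6 − (1/6)x_{Kora}.
Similarly x_{Kora} = 191/6 − (1/6)x_{Largo}.
Plugging x_{Kora} into Largo's best response: x_{Largo} = 215/6 − (1/6)(191/6 − (1/6)x_{Largo}) ⇒ (35/36)x_{Largo} = 1099/36, so x_{Largo} = 31.4.
Then x_{Kora} = 191/6 − (1/6)·31.4 = 26.6.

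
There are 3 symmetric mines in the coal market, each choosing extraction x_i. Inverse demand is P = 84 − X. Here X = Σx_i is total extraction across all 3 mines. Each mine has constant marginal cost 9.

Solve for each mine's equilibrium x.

A representative mine's profit is π_i = x_i(84 − X) − 9x_i, with X = x_i + Σ_{j≠i} x_j.
First-order condition: 75 − 2x_i − Σ_{j≠i} x_j = 0.
Imposing symmetry (x_j = x for all j) turns Σ_{j≠i} x_j into 2x, so 75 = 4x and x = 18.75.

18.75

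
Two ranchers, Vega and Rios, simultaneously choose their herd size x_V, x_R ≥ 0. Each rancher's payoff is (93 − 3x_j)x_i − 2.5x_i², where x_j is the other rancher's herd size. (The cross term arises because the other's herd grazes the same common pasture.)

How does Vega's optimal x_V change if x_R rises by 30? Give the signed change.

Vega's payoff is (93 − 3x_R)x_V − 2.5x_V².
∂π/∂x_V = 93 − 3x_R − 5x_V = 0, so x_V = 18.6 − 0.6x_R.
The reaction-function slope is −0.6, so a 30-unit rise in x_R moves x_V by −0.6 × 30 = −18. Vega's best response falls — the actions are strategic substitutes.

-18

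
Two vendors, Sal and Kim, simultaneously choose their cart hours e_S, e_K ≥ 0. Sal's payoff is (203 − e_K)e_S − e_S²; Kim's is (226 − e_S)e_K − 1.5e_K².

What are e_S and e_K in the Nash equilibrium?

Expanding Sal's payoff: 203e_S − e_Ke_S − e_S².
∂π/∂e_S = 203 − e_K − 2e_S = 0, so e_S = 101.5 − 0.5e_K.
Likewise for Kim: e_K = 226/3 − (1/3)e_S.
Solving the two reaction functions simultaneously: (1 − (−0.5)(−1/3))e_S = 101.5 − 0.5·(226/3), so (5/6)e_S = 383/6 and e_S = 76.6.
Then e_K = 226/3 − (1/3)·76.6 = 49.8.

76.6, 49.8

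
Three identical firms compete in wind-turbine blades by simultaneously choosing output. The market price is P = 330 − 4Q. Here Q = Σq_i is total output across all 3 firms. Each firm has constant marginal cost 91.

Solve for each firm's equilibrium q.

A representative firm's profit is π_i = q_i(330 − 4Q) − 91q_i, with Q = q_i + Σ_{j≠i} q_j.
First-order condition: 239 − 8q_i − 4Σ_{j≠i} q_j = 0.
Imposing symmetry (q_j = q for all j) turns Σ_{j≠i} q_j into 2q, so 239 = 16q and q = 14.9375.

14.9375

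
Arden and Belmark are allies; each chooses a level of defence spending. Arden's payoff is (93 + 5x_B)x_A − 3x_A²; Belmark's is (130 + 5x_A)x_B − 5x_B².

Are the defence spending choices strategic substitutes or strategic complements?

Expanding Arden's payoff: 93x_A + 5x_Bx_A − 3x_A².
∂π/∂x_A = 93 + 5x_B − 6x_A = 0, so x_A = 15.5 + (5/6)x_B.
The best-response slope dx_A/dx_B = 5/6 > 0: the reaction function is upward-sloping, so the choices are strategic complements.

strategic complements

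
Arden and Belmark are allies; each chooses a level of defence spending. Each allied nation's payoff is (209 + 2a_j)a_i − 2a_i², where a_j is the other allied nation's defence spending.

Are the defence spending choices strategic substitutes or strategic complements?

Arden's payoff is (209 + 2a_B)a_A − 2a_A².
∂π/∂a_A = 209 + 2a_B − 4a_A = 0, so a_A = 52.25 + 0.5a_B.
The best-response slope da_A/da_B = 0.5 > 0: the reaction function is upward-sloping, so the choices are strategic complements.

strategic complements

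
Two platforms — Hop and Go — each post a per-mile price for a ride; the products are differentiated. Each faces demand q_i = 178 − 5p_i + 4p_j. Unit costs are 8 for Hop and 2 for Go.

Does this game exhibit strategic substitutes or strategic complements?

Hop's profit: π = (p_{Hop} − 8)(178 − 5p_{Hop} + 4p_{Go}).
∂π/∂p_{Hop} = 218 − 10p_{Hop} + 4p_{Go} = 0 ⇒ p_{Hop} = 21.8 + 0.4p_{Go}.
The best-response slope dp_{Hop}/dp_{Go} = 0.4 > 0: the reaction function is upward-sloping, so the choices are strategic complements.

strategic complements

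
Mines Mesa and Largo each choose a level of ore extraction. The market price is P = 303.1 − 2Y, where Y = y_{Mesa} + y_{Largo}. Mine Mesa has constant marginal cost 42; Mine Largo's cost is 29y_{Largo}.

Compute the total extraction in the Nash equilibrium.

89.2

Mine Mesa's profit: π = y_{Mesa}(303.1 − 2(y_{Mesa} + y_{Largo})) − 42y_{Mesa}.
∂π/∂y_{Mesa} = 261.1 − 4y_{Mesa} − 2y_{Largo} = 0, so y_{Mesa} = 65.275 − 0.5y_{Largo}.
By the same steps for Largo: y_{Largo} = 68.525 − 0.5y_{Mesa}.
Plugging y_{Largo} into Mesa's best response: y_{Mesa} = 65.275 − 0.5(68.525 − 0.5y_{Mesa}) ⇒ 0.75y_{Mesa} = 31.0125, so y_{Mesa} = 41.35.
Then y_{Largo} = 68.525 − 0.5·41.35 = 47.85.
Total extraction: 41.35 + 47.85 = 89.2.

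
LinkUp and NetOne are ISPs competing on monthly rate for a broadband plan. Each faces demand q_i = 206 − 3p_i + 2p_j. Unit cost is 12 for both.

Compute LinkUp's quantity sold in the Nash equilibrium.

LinkUp's profit: π = (p_{LinkUp} − 12)(206 − 3p_{LinkUp} + 2p_{NetOne}).
∂π/∂p_{LinkUp} = 242 − 6p_{LinkUp} + 2p_{NetOne} = 0 ⇒ p_{LinkUp} = 121/3 + (1/3)p_{NetOne}.
The game is symmetric, so in equilibrium p_{NetOne} = p_{LinkUp}: the reaction function gives (2/3)p_{LinkUp} = 121/3, hence p_{LinkUp} = 60.5.
q_{LinkUp} = 206 − 3·60.5 + 2·60.5 = 145.5.

145.5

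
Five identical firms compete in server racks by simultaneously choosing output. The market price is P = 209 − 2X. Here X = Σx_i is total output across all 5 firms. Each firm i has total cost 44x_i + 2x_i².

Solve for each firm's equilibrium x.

10.3125

A representative firm's profit is π_i = x_i(209 − 2X) − 44x_i − 2x_i², with X = x_i + Σ_{j≠i} x_j.
First-order condition: 165 − 8x_i − 2Σ_{j≠i} x_j = 0.
In a symmetric equilibrium every firm chooses the same x, so Σ_{j≠i} x_j = 4x. The condition becomes 165 − 16x = 0, giving x = 165/16 = 10.3125.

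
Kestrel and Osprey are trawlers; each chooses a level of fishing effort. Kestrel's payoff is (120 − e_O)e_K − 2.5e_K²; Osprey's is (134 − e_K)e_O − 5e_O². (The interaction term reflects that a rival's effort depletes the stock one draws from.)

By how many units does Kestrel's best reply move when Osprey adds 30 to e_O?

-6

Expanding Kestrel's payoff: 120e_K − e_Oe_K − 2.5e_K².
∂π/∂e_K = 120 − e_O − 5e_K = 0, so e_K = 24 − 0.2e_O.
The reaction-function slope is −0.2, so a 30-unit rise in e_O moves e_K by −0.2 × 30 = −6. Kestrel's best response falls — the actions are strategic substitutes.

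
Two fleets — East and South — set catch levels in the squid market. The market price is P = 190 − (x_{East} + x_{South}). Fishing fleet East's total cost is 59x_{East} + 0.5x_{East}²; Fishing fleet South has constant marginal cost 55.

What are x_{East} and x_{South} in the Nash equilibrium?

25.4, 54.8

Fishing fleet East's profit: π = x_{East}(190 − (x_{East} + x_{South})) − 59x_{East} − 0.5x_{East}².
∂π/∂x_{East} = 131 − 3x_{East} − x_{South} = 0, so x_{East} = 131/3 − (1/3)x_{South}.
For South: ∂π/∂x_{South} = 135 − 2x_{South} − x_{East} = 0 ⇒ x_{South} = 67.5 − 0.5x_{East}.
Plugging x_{South} into East's best response: x_{East} = 131/3 − (1/3)(67.5 − 0.5x_{East}) ⇒ (5/6)x_{East} = 127/6, so x_{East} = 25.4.
Then x_{South} = 67.5 − 0.5·25.4 = 54.8.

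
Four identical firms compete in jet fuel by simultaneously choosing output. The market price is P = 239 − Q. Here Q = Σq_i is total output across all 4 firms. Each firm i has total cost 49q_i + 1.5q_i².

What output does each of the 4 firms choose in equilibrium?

23.75

A representative firm's profit is π_i = q_i(239 − Q) − 49q_i − 1.5q_i², with Q = q_i + Σ_{j≠i} q_j.
First-order condition: 190 − 5q_i − Σ_{j≠i} q_j = 0.
Imposing symmetry (q_j = q for all j) turns Σ_{j≠i} q_j into 3q, so 190 = 8q and q = 23.75.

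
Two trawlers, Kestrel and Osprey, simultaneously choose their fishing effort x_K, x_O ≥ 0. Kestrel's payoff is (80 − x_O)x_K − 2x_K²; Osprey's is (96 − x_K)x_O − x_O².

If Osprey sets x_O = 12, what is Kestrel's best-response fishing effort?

Expanding Kestrel's payoff: 80x_K − x_Ox_K − 2x_K².
∂π/∂x_K = 80 − x_O − 4x_K = 0, so x_K = 20 − 0.25x_O.
At x_O = 12: x_K = 20 − 0.25·12 = 17.

17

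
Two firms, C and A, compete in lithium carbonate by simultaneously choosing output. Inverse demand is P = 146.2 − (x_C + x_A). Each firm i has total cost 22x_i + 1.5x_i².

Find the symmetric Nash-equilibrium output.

20.7

Firm C's profit: π = x_C(146.2 − (x_C + x_A)) − 22x_C − 1.5x_C².
∂π/∂x_C = 124.2 − 5x_C − x_A = 0, so x_C = 24.84 − 0.2x_A.
By symmetry x_A = x_C; substituting into the reaction function, 1.2x_C = 24.84 and x_C = 20.7.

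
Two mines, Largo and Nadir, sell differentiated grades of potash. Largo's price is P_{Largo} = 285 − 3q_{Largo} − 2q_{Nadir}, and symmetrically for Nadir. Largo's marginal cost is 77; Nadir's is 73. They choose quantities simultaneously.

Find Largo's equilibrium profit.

1989.1875

Mine Largo's profit: π = q_{Largo}(285 − 3q_{Largo} − 2q_{Nadir}) − 77q_{Largo}.
∂π/∂q_{Largo} = 208 − 6q_{Largo} − 2q_{Nadir} = 0 ⇒ q_{Largo} = 104/3 − (1/3)q_{Nadir}.
Similarly q_{Nadir} = 106/3 − (1/3)q_{Largo}.
Plugging q_{Nadir} into Largo's best response: q_{Largo} = 104/3 − (1/3)(106/3 − (1/3)q_{Largo}) ⇒ (8/9)q_{Largo} = 206/9, so q_{Largo} = 25.75.
Then q_{Nadir} = 106/3 − (1/3)·25.75 = 26.75.
P_{Largo} = 285 − 3·25.75 − 2·26.75 = 154.25.
Profit = (154.25 − 77)·25.75 = 1989.1875.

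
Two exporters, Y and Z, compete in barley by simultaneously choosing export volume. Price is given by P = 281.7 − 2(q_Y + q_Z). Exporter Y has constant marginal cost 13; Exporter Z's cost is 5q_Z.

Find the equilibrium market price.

99.9

Exporter Y's profit: π = q_Y(281.7 − 2(q_Y + q_Z)) − 13q_Y.
∂π/∂q_Y = 268.7 − 4q_Y − 2q_Z = 0, so q_Y = 67.175 − 0.5q_Z.
By the same steps for Z: q_Z = 69.175 − 0.5q_Y.
Substituting the second reaction function into the first: q_Y = 67.175 − 0.5(69.175 − 0.5q_Y), which gives 0.75q_Y = 32.5875 ⇒ q_Y = 43.45.
Then q_Z = 69.175 − 0.5·43.45 = 47.45.
Equilibrium price: P = 281.7 − 2·90.9 = 99.9.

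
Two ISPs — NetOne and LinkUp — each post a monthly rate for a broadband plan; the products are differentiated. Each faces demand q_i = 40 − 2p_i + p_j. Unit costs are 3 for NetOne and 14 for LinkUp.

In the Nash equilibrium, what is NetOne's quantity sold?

NetOne's profit: π = (p_{NetOne} − 3)(40 − 2p_{NetOne} + p_{LinkUp}).
∂π/∂p_{NetOne} = 46 − 4p_{NetOne} + p_{LinkUp} = 0 ⇒ p_{NetOne} = 11.5 + 0.25p_{LinkUp}.
Similarly p_{LinkUp} = 17 + 0.25p_{NetOne}.
Solving the two reaction functions simultaneously: (1 − (0.25)(0.25))p_{NetOne} = 11.5 + 0.25·17, so 0.9375p_{NetOne} = 15.75 and p_{NetOne} = 16.8.
Then p_{LinkUp} = 17 + 0.25·16.8 = 21.2.
q_{NetOne} = 40 − 2·16.8 + 21.2 = 27.6.

27.6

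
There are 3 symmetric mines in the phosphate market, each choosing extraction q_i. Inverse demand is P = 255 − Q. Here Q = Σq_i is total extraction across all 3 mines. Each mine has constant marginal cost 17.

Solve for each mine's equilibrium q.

A representative mine's profit is π_i = q_i(255 − Q) − 17q_i, with Q = q_i + Σ_{j≠i} q_j.
First-order condition: 238 − 2q_i − Σ_{j≠i} q_j = 0.
With identical mines, set every q_j = q: then 238 − 2q − 2q = 0, i.e. q = 238/4 = 59.5.

59.5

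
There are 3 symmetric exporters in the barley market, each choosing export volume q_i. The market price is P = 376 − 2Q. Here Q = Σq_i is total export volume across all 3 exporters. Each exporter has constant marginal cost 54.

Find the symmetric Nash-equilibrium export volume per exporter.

40.25

A representative exporter's profit is π_i = q_i(376 − 2Q) − 54q_i, with Q = q_i + Σ_{j≠i} q_j.
First-order condition: 322 − 4q_i − 2Σ_{j≠i} q_j = 0.
Imposing symmetry (q_j = q for all j) turns Σ_{j≠i} q_j into 2q, so 322 = 8q and q = 40.25.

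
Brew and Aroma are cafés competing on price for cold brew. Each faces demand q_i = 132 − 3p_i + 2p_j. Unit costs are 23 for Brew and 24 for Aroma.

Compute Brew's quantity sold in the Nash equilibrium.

Brew's profit: π = (p_{Brew} − 23)(132 − 3p_{Brew} + 2p_{Aroma}).
∂π/∂p_{Brew} = 201 − 6p_{Brew} + 2p_{Aroma} = 0 ⇒ p_{Brew} = 33.5 + (1/3)p_{Aroma}.
Similarly p_{Aroma} = 34 + (1/3)p_{Brew}.
Solving the two reaction functions simultaneously: (1 − (1/3)(1/3))p_{Brew} = 33.5 + (1/3)·34, so (8/9)p_{Brew} = 269/6 and p_{Brew} = 50.4375.
Then p_{Aroma} = 34 + (1/3)·50.4375 = 50.8125.
q_{Brew} = 132 − 3·50.4375 + 2·50.8125 = 82.3125.

82.3125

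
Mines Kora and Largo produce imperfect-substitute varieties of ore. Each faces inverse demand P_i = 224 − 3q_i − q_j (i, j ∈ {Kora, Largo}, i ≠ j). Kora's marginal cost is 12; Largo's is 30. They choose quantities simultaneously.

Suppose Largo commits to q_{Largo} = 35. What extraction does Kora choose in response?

Mine Kora's profit: π = q_{Kora}(224 − 3q_{Kora} − q_{Largo}) − 12q_{Kora}.
∂π/∂q_{Kora} = 212 − 6q_{Kora} − q_{Largo} = 0 ⇒ q_{Kora} = 106/3 − (1/6)q_{Largo}.
At q_{Largo} = 35: q_{Kora} = 106/3 − (1/6)·35 = 29.5.

29.5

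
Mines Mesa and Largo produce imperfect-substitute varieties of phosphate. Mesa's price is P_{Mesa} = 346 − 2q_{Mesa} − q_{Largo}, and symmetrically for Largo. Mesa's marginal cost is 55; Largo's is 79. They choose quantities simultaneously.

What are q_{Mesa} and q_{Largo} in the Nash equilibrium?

59.8, 51.8

Mine Mesa's profit: π = q_{Mesa}(346 − 2q_{Mesa} − q_{Largo}) − 55q_{Mesa}.
∂π/∂q_{Mesa} = 291 − 4q_{Mesa} − q_{Largo} = 0 ⇒ q_{Mesa} = 72.75 − 0.25q_{Largo}.
Similarly q_{Largo} = 66.75 − 0.25q_{Mesa}.
Substituting the second reaction function into the first: q_{Mesa} = 72.75 − 0.25(66.75 − 0.25q_{Mesa}), which gives 0.9375q_{Mesa} = 56.0625 ⇒ q_{Mesa} = 59.8.
Then q_{Largo} = 66.75 − 0.25·59.8 = 51.8.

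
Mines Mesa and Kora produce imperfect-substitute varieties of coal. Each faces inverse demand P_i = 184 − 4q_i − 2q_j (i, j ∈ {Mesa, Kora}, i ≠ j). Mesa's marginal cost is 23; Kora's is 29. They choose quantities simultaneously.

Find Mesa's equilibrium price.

Mine Mesa's profit: π = q_{Mesa}(184 − 4q_{Mesa} − 2q_{Kora}) − 23q_{Mesa}.
∂π/∂q_{Mesa} = 161 − 8q_{Mesa} − 2q_{Kora} = 0 ⇒ q_{Mesa} = 20.125 − 0.25q_{Kora}.
Similarly q_{Kora} = 19.375 − 0.25q_{Mesa}.
Substituting the second reaction function into the first: q_{Mesa} = 20.125 − 0.25(19.375 − 0.25q_{Mesa}), which gives 0.9375q_{Mesa} = 489/32 ⇒ q_{Mesa} = 16.3.
Then q_{Kora} = 19.375 − 0.25·16.3 = 15.3.
P_{Mesa} = 184 − 4·16.3 − 2·15.3 = 88.2.

88.2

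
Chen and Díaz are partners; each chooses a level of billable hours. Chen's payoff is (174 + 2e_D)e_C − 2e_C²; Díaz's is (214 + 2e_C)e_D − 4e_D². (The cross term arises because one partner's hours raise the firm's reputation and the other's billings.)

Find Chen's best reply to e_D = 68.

Expanding Chen's payoff: 174e_C + 2e_De_C − 2e_C².
∂π/∂e_C = 174 + 2e_D − 4e_C = 0, so e_C = 43.5 + 0.5e_D.
At e_D = 68: e_C = 43.5 + 0.5·68 = 77.5.

77.5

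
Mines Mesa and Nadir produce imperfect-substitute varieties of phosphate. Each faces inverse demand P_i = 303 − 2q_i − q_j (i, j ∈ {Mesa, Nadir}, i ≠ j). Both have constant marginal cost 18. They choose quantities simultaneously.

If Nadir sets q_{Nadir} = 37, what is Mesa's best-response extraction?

Mine Mesa's profit: π = q_{Mesa}(303 − 2q_{Mesa} − q_{Nadir}) − 18q_{Mesa}.
∂π/∂q_{Mesa} = 285 − 4q_{Mesa} − q_{Nadir} = 0 ⇒ q_{Mesa} = 71.25 − 0.25q_{Nadir}.
At q_{Nadir} = 37: q_{Mesa} = 71.25 − 0.25·37 = 62.

62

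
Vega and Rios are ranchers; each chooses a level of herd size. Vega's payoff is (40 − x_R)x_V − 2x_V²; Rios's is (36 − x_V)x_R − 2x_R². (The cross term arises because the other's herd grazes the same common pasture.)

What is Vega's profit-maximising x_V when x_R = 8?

Expanding Vega's payoff: 40x_V − x_Rx_V − 2x_V².
∂π/∂x_V = 40 − x_R − 4x_V = 0, so x_V = 10 − 0.25x_R.
At x_R = 8: x_V = 10 − 0.25·8 = 8.

8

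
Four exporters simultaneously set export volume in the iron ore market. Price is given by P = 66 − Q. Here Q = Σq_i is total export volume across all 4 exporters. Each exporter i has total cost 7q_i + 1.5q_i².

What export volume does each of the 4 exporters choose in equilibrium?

7.375

A representative exporter's profit is π_i = q_i(66 − Q) − 7q_i − 1.5q_i², with Q = q_i + Σ_{j≠i} q_j.
First-order condition: 59 − 5q_i − Σ_{j≠i} q_j = 0.
With identical exporters, set every q_j = q: then 59 − 5q − 3q = 0, i.e. q = 59/8 = 7.375.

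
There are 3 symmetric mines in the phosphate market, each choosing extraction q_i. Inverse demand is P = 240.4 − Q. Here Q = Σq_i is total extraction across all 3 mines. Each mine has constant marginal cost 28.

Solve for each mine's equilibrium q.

53.1

A representative mine's profit is π_i = q_i(240.4 − Q) − 28q_i, with Q = q_i + Σ_{j≠i} q_j.
First-order condition: 212.4 − 2q_i − Σ_{j≠i} q_j = 0.
In a symmetric equilibrium every mine chooses the same q, so Σ_{j≠i} q_j = 2q. The condition becomes 212.4 − 4q = 0, giving q = 212.4/4 = 53.1.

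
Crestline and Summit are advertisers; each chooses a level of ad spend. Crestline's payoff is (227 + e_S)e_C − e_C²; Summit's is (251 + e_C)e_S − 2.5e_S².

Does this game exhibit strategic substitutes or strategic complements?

Expanding Crestline's payoff: 227e_C + e_Se_C − e_C².
∂π/∂e_C = 227 + e_S − 2e_C = 0, so e_C = 113.5 + 0.5e_S.
The best-response slope de_C/de_S = 0.5 > 0: the reaction function is upward-sloping, so the choices are strategic complements.

strategic complements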